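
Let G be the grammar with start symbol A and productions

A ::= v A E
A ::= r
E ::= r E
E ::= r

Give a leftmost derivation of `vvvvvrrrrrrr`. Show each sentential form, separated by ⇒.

A ⇒ vAE ⇒ vvAEE ⇒ vvvAEEE ⇒ vvvvAEEEE ⇒ vvvvvAEEEEE ⇒ vvvvvrEEEEE ⇒ vvvvvrrEEEEE ⇒ vvvvvrrrEEEE ⇒ vvvvvrrrrEEE ⇒ vvvvvrrrrrEE ⇒ vvvvvrrrrrrE ⇒ vvvvvrrrrrrr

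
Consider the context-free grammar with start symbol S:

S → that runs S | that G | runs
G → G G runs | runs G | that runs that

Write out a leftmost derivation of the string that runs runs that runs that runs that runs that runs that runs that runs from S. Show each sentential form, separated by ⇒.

S ⇒ that G ⇒ that runs G ⇒ that runs G G runs ⇒ that runs G G runs G runs ⇒ that runs runs G G runs G runs ⇒ that runs runs that runs that G runs G runs ⇒ that runs runs that runs that runs G runs G runs ⇒ that runs runs that runs that runs that runs that runs G runs ⇒ that runs runs that runs that runs that runs that runs that runs that runs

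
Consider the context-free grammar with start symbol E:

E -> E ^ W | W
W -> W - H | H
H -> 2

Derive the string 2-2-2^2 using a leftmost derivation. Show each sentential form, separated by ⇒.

E ⇒ E^W   [E -> E ^ W]
E^W ⇒ W^W   [E -> W]
W^W ⇒ W-H^W   [W -> W - H]
W-H^W ⇒ W-H-H^W   [W -> W - H]
W-H-H^W ⇒ H-H-H^W   [W -> H]
H-H-H^W ⇒ 2-H-H^W   [H -> 2]
2-H-H^W ⇒ 2-2-H^W   [H -> 2]
2-2-H^W ⇒ 2-2-2^W   [H -> 2]
2-2-2^W ⇒ 2-2-2^H   [W -> H]
2-2-2^H ⇒ 2-2-2^2   [H -> 2]

E ⇒ E^W ⇒ W^W ⇒ W-H^W ⇒ W-H-H^W ⇒ H-H-H^W ⇒ 2-H-H^W ⇒ 2-2-H^W ⇒ 2-2-2^W ⇒ 2-2-2^H ⇒ 2-2-2^2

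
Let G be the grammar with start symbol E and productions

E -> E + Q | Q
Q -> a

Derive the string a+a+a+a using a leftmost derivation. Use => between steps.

E => E+Q => E+Q+Q => E+Q+Q+Q => Q+Q+Q+Q => a+Q+Q+Q => a+a+Q+Q => a+a+a+Q => a+a+a+a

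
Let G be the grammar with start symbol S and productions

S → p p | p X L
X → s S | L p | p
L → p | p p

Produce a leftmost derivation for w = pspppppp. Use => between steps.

S => pXL   [S → p X L]
pXL => psSL   [X → s S]
psSL => pspXLL   [S → p X L]
pspXLL => psppLL   [X → p]
psppLL => psppppL   [L → p p]
psppppL => pspppppp   [L → p p]

S => pXL => psSL => pspXLL => psppLL => psppppL => pspppppp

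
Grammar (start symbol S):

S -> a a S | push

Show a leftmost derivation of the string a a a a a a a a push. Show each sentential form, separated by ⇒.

S ⇒ a a S ⇒ a a a a S ⇒ a a a a a a S ⇒ a a a a a a a a S ⇒ a a a a a a a a push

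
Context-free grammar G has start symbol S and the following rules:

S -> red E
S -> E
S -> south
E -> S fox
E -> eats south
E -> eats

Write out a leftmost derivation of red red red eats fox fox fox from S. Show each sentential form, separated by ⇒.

S ⇒ red E ⇒ red S fox ⇒ red E fox ⇒ red S fox fox ⇒ red red E fox fox ⇒ red red S fox fox fox ⇒ red red red E fox fox fox ⇒ red red red eats fox fox fox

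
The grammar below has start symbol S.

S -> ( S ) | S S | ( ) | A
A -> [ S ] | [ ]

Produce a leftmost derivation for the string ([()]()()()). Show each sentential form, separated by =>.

S => (S) => (SS) => (SSS) => (SSSS) => (ASSS) => ([S]SSS) => ([()]SSS) => ([()]()SS) => ([()]()()S) => ([()]()()())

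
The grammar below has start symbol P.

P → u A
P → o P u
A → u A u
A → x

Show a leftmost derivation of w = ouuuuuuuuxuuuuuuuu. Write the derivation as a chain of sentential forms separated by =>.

P => oPu   [P → o P u]
oPu => ouAu   [P → u A]
ouAu => ouuAuu   [A → u A u]
ouuAuu => ouuuAuuu   [A → u A u]
ouuuAuuu => ouuuuAuuuu   [A → u A u]
ouuuuAuuuu => ouuuuuAuuuuu   [A → u A u]
ouuuuuAuuuuu => ouuuuuuAuuuuuu   [A → u A u]
ouuuuuuAuuuuuu => ouuuuuuuAuuuuuuu   [A → u A u]
ouuuuuuuAuuuuuuu => ouuuuuuuuAuuuuuuuu   [A → u A u]
ouuuuuuuuAuuuuuuuu => ouuuuuuuuxuuuuuuuu   [A → x]

P=>oPu=>ouAu=>ouuAuu=>ouuuAuuu=>ouuuuAuuuu=>ouuuuuAuuuuu=>ouuuuuuAuuuuuu=>ouuuuuuuAuuuuuuu=>ouuuuuuuuAuuuuuuuu=>ouuuuuuuuxuuuuuuuu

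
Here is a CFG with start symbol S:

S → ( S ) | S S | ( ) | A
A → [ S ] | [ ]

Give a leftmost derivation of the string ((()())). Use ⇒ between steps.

S ⇒ (S)   [S → ( S )]
(S) ⇒ ((S))   [S → ( S )]
((S)) ⇒ ((SS))   [S → S S]
((SS)) ⇒ ((()S))   [S → ( )]
((()S)) ⇒ ((()()))   [S → ( )]

S ⇒ (S) ⇒ ((S)) ⇒ ((SS)) ⇒ ((()S)) ⇒ ((()()))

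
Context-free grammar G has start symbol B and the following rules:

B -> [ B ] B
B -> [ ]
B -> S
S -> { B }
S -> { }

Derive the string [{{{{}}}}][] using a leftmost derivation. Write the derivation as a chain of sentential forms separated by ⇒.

B ⇒ [B]B ⇒ [S]B ⇒ [{B}]B ⇒ [{S}]B ⇒ [{{B}}]B ⇒ [{{S}}]B ⇒ [{{{B}}}]B ⇒ [{{{S}}}]B ⇒ [{{{{}}}}]B ⇒ [{{{{}}}}][]

B ⇒ [B]B   [B -> [ B ] B]
[B]B ⇒ [S]B   [B -> S]
[S]B ⇒ [{B}]B   [S -> { B }]
[{B}]B ⇒ [{S}]B   [B -> S]
[{S}]B ⇒ [{{B}}]B   [S -> { B }]
[{{B}}]B ⇒ [{{S}}]B   [B -> S]
[{{S}}]B ⇒ [{{{B}}}]B   [S -> { B }]
[{{{B}}}]B ⇒ [{{{S}}}]B   [B -> S]
[{{{S}}}]B ⇒ [{{{{}}}}]B   [S -> { }]
[{{{{}}}}]B ⇒ [{{{{}}}}][]   [B -> [ ]]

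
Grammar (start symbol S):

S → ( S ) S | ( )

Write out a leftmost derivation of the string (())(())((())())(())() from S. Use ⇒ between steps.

S ⇒ (S)S ⇒ (())S ⇒ (())(S)S ⇒ (())(())S ⇒ (())(())(S)S ⇒ (())(())((S)S)S ⇒ (())(())((())S)S ⇒ (())(())((())())S ⇒ (())(())((())())(S)S ⇒ (())(())((())())(())S ⇒ (())(())((())())(())()

S ⇒ (S)S   [S → ( S ) S]
(S)S ⇒ (())S   [S → ( )]
(())S ⇒ (())(S)S   [S → ( S ) S]
(())(S)S ⇒ (())(())S   [S → ( )]
(())(())S ⇒ (())(())(S)S   [S → ( S ) S]
(())(())(S)S ⇒ (())(())((S)S)S   [S → ( S ) S]
(())(())((S)S)S ⇒ (())(())((())S)S   [S → ( )]
(())(())((())S)S ⇒ (())(())((())())S   [S → ( )]
(())(())((())())S ⇒ (())(())((())())(S)S   [S → ( S ) S]
(())(())((())())(S)S ⇒ (())(())((())())(())S   [S → ( )]
(())(())((())())(())S ⇒ (())(())((())())(())()   [S → ( )]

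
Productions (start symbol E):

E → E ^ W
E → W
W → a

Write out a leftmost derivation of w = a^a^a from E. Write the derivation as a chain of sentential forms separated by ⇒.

E ⇒ E^W ⇒ E^W^W ⇒ W^W^W ⇒ a^W^W ⇒ a^a^W ⇒ a^a^a

E ⇒ E^W   [E → E ^ W]
E^W ⇒ E^W^W   [E → E ^ W]
E^W^W ⇒ W^W^W   [E → W]
W^W^W ⇒ a^W^W   [W → a]
a^W^W ⇒ a^a^W   [W → a]
a^a^W ⇒ a^a^a   [W → a]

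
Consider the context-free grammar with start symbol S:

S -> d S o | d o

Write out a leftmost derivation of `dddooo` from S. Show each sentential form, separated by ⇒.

S ⇒ dSo ⇒ ddSoo ⇒ dddooo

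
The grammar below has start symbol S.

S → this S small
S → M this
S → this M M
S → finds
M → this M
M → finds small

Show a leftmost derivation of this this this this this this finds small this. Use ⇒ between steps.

S ⇒ M this ⇒ this M this ⇒ this this M this ⇒ this this this M this ⇒ this this this this M this ⇒ this this this this this M this ⇒ this this this this this this M this ⇒ this this this this this this finds small this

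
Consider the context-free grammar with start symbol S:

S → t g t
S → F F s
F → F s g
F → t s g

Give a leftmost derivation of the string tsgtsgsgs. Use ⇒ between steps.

S ⇒ FFs ⇒ tsgFs ⇒ tsgFsgs ⇒ tsgtsgsgs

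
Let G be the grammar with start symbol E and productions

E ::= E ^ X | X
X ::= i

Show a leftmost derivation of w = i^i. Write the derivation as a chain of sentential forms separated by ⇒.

E ⇒ E^X   [E ::= E ^ X]
E^X ⇒ X^X   [E ::= X]
X^X ⇒ i^X   [X ::= i]
i^X ⇒ i^i   [X ::= i]

E⇒E^X⇒X^X⇒i^X⇒i^i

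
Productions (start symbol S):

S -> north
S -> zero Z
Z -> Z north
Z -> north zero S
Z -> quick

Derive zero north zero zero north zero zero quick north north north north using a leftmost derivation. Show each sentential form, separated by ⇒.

S ⇒ zero Z   [S -> zero Z]
zero Z ⇒ zero Z north   [Z -> Z north]
zero Z north ⇒ zero north zero S north   [Z -> north zero S]
zero north zero S north ⇒ zero north zero zero Z north   [S -> zero Z]
zero north zero zero Z north ⇒ zero north zero zero Z north north   [Z -> Z north]
zero north zero zero Z north north ⇒ zero north zero zero north zero S north north   [Z -> north zero S]
zero north zero zero north zero S north north ⇒ zero north zero zero north zero zero Z north north   [S -> zero Z]
zero north zero zero north zero zero Z north north ⇒ zero north zero zero north zero zero Z north north north   [Z -> Z north]
zero north zero zero north zero zero Z north north north ⇒ zero north zero zero north zero zero Z north north north north   [Z -> Z north]
zero north zero zero north zero zero Z north north north north ⇒ zero north zero zero north zero zero quick north north north north   [Z -> quick]

S ⇒ zero Z ⇒ zero Z north ⇒ zero north zero S north ⇒ zero north zero zero Z north ⇒ zero north zero zero Z north north ⇒ zero north zero zero north zero S north north ⇒ zero north zero zero north zero zero Z north north ⇒ zero north zero zero north zero zero Z north north north ⇒ zero north zero zero north zero zero Z north north north north ⇒ zero north zero zero north zero zero quick north north north north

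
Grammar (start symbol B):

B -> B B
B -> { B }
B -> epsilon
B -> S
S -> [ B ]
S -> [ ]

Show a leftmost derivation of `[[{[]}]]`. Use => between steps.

B=>BB=>BBB=>SBB=>[B]BB=>[S]BB=>[[B]]BB=>[[{B}]]BB=>[[{S}]]BB=>[[{[B]}]]BB=>[[{[]}]]BB=>[[{[]}]]B=>[[{[]}]]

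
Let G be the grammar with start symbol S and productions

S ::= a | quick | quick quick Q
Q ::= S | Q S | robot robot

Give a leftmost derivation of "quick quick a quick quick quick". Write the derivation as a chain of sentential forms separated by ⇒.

S ⇒ quick quick Q ⇒ quick quick Q S ⇒ quick quick S S ⇒ quick quick a S ⇒ quick quick a quick quick Q ⇒ quick quick a quick quick S ⇒ quick quick a quick quick quick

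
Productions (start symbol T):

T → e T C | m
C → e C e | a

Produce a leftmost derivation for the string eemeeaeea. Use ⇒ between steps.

T ⇒ eTC   [T → e T C]
eTC ⇒ eeTCC   [T → e T C]
eeTCC ⇒ eemCC   [T → m]
eemCC ⇒ eemeCeC   [C → e C e]
eemeCeC ⇒ eemeeCeeC   [C → e C e]
eemeeCeeC ⇒ eemeeaeeC   [C → a]
eemeeaeeC ⇒ eemeeaeea   [C → a]

T ⇒ eTC ⇒ eeTCC ⇒ eemCC ⇒ eemeCeC ⇒ eemeeCeeC ⇒ eemeeaeeC ⇒ eemeeaeea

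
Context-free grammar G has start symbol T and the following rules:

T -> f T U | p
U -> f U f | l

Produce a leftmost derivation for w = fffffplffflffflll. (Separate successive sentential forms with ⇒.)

T ⇒ fTU ⇒ ffTUU ⇒ fffTUUU ⇒ ffffTUUUU ⇒ fffffTUUUUU ⇒ fffffpUUUUU ⇒ fffffplUUUU ⇒ fffffplfUfUUU ⇒ fffffplffUffUUU ⇒ fffffplfffUfffUUU ⇒ fffffplffflfffUUU ⇒ fffffplffflffflUU ⇒ fffffplffflfffllU ⇒ fffffplffflffflll

T ⇒ fTU   [T -> f T U]
fTU ⇒ ffTUU   [T -> f T U]
ffTUU ⇒ fffTUUU   [T -> f T U]
fffTUUU ⇒ ffffTUUUU   [T -> f T U]
ffffTUUUU ⇒ fffffTUUUUU   [T -> f T U]
fffffTUUUUU ⇒ fffffpUUUUU   [T -> p]
fffffpUUUUU ⇒ fffffplUUUU   [U -> l]
fffffplUUUU ⇒ fffffplfUfUUU   [U -> f U f]
fffffplfUfUUU ⇒ fffffplffUffUUU   [U -> f U f]
fffffplffUffUUU ⇒ fffffplfffUfffUUU   [U -> f U f]
fffffplfffUfffUUU ⇒ fffffplffflfffUUU   [U -> l]
fffffplffflfffUUU ⇒ fffffplffflffflUU   [U -> l]
fffffplffflffflUU ⇒ fffffplffflfffllU   [U -> l]
fffffplffflfffllU ⇒ fffffplffflffflll   [U -> l]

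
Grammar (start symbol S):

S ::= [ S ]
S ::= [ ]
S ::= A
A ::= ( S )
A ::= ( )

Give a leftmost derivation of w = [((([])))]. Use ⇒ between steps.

S ⇒ [S]   [S ::= [ S ]]
[S] ⇒ [A]   [S ::= A]
[A] ⇒ [(S)]   [A ::= ( S )]
[(S)] ⇒ [(A)]   [S ::= A]
[(A)] ⇒ [((S))]   [A ::= ( S )]
[((S))] ⇒ [((A))]   [S ::= A]
[((A))] ⇒ [(((S)))]   [A ::= ( S )]
[(((S)))] ⇒ [((([])))]   [S ::= [ ]]

S ⇒ [S] ⇒ [A] ⇒ [(S)] ⇒ [(A)] ⇒ [((S))] ⇒ [((A))] ⇒ [(((S)))] ⇒ [((([])))]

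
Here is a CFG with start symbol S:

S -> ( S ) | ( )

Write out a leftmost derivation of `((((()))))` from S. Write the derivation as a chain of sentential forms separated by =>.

S => (S) => ((S)) => (((S))) => ((((S)))) => ((((()))))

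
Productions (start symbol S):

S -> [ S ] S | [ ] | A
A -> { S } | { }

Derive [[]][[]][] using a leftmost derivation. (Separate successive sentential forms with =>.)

S => [S]S   [S -> [ S ] S]
[S]S => [[]]S   [S -> [ ]]
[[]]S => [[]][S]S   [S -> [ S ] S]
[[]][S]S => [[]][[]]S   [S -> [ ]]
[[]][[]]S => [[]][[]][]   [S -> [ ]]

S => [S]S => [[]]S => [[]][S]S => [[]][[]]S => [[]][[]][]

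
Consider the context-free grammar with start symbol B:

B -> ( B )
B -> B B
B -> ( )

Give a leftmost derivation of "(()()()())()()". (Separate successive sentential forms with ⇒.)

B⇒BB⇒BBB⇒(B)BB⇒(BB)BB⇒(BBB)BB⇒(()BB)BB⇒(()BBB)BB⇒(()()BB)BB⇒(()()()B)BB⇒(()()()())BB⇒(()()()())()B⇒(()()()())()()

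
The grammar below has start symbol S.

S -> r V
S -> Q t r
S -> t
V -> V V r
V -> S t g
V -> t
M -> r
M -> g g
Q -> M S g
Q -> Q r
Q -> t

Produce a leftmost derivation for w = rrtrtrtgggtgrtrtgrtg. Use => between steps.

S => rV => rStg => rrVtg => rrVVrtg => rrStgVrtg => rrQtrtgVrtg => rrQrtrtgVrtg => rrtrtrtgVrtg => rrtrtrtgStgrtg => rrtrtrtgQtrtgrtg => rrtrtrtgQrtrtgrtg => rrtrtrtgMSgrtrtgrtg => rrtrtrtgggSgrtrtgrtg => rrtrtrtgggtgrtrtgrtg

S => rV   [S -> r V]
rV => rStg   [V -> S t g]
rStg => rrVtg   [S -> r V]
rrVtg => rrVVrtg   [V -> V V r]
rrVVrtg => rrStgVrtg   [V -> S t g]
rrStgVrtg => rrQtrtgVrtg   [S -> Q t r]
rrQtrtgVrtg => rrQrtrtgVrtg   [Q -> Q r]
rrQrtrtgVrtg => rrtrtrtgVrtg   [Q -> t]
rrtrtrtgVrtg => rrtrtrtgStgrtg   [V -> S t g]
rrtrtrtgStgrtg => rrtrtrtgQtrtgrtg   [S -> Q t r]
rrtrtrtgQtrtgrtg => rrtrtrtgQrtrtgrtg   [Q -> Q r]
rrtrtrtgQrtrtgrtg => rrtrtrtgMSgrtrtgrtg   [Q -> M S g]
rrtrtrtgMSgrtrtgrtg => rrtrtrtgggSgrtrtgrtg   [M -> g g]
rrtrtrtgggSgrtrtgrtg => rrtrtrtgggtgrtrtgrtg   [S -> t]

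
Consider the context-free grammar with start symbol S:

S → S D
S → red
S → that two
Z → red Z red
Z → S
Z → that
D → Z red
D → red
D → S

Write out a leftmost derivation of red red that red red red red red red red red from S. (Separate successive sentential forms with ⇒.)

S ⇒ S D ⇒ S D D ⇒ red D D ⇒ red Z red D ⇒ red red Z red red D ⇒ red red that red red D ⇒ red red that red red Z red ⇒ red red that red red red Z red red ⇒ red red that red red red red Z red red red ⇒ red red that red red red red S red red red ⇒ red red that red red red red red red red red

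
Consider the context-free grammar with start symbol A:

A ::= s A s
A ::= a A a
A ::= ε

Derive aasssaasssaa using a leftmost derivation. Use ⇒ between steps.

A⇒aAa⇒aaAaa⇒aasAsaa⇒aassAssaa⇒aasssAsssaa⇒aasssaAasssaa⇒aasssaasssaa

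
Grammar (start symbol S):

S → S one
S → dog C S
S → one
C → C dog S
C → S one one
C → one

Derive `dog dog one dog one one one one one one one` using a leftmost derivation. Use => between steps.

S => S one => S one one => dog C S one one => dog S one one S one one => dog dog C S one one S one one => dog dog C dog S S one one S one one => dog dog one dog S S one one S one one => dog dog one dog one S one one S one one => dog dog one dog one one one one S one one => dog dog one dog one one one one one one one

S => S one   [S → S one]
S one => S one one   [S → S one]
S one one => dog C S one one   [S → dog C S]
dog C S one one => dog S one one S one one   [C → S one one]
dog S one one S one one => dog dog C S one one S one one   [S → dog C S]
dog dog C S one one S one one => dog dog C dog S S one one S one one   [C → C dog S]
dog dog C dog S S one one S one one => dog dog one dog S S one one S one one   [C → one]
dog dog one dog S S one one S one one => dog dog one dog one S one one S one one   [S → one]
dog dog one dog one S one one S one one => dog dog one dog one one one one S one one   [S → one]
dog dog one dog one one one one S one one => dog dog one dog one one one one one one one   [S → one]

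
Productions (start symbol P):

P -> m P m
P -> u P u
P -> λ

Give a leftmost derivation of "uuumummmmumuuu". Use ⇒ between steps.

P ⇒ uPu   [P -> u P u]
uPu ⇒ uuPuu   [P -> u P u]
uuPuu ⇒ uuuPuuu   [P -> u P u]
uuuPuuu ⇒ uuumPmuuu   [P -> m P m]
uuumPmuuu ⇒ uuumuPumuuu   [P -> u P u]
uuumuPumuuu ⇒ uuumumPmumuuu   [P -> m P m]
uuumumPmumuuu ⇒ uuumummPmmumuuu   [P -> m P m]
uuumummPmmumuuu ⇒ uuumummmmumuuu   [P -> λ]

P ⇒ uPu ⇒ uuPuu ⇒ uuuPuuu ⇒ uuumPmuuu ⇒ uuumuPumuuu ⇒ uuumumPmumuuu ⇒ uuumummPmmumuuu ⇒ uuumummmmumuuu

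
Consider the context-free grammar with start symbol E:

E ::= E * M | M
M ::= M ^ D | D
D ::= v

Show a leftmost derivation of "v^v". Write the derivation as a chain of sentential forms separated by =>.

E=>M=>M^D=>D^D=>v^D=>v^v

E => M   [E ::= M]
M => M^D   [M ::= M ^ D]
M^D => D^D   [M ::= D]
D^D => v^D   [D ::= v]
v^D => v^v   [D ::= v]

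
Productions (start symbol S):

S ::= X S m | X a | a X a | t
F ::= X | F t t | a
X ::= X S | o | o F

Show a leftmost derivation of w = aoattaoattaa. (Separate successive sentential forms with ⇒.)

S ⇒ aXa   [S ::= a X a]
aXa ⇒ aXSa   [X ::= X S]
aXSa ⇒ aoFSa   [X ::= o F]
aoFSa ⇒ aoFttSa   [F ::= F t t]
aoFttSa ⇒ aoattSa   [F ::= a]
aoattSa ⇒ aoattaXaa   [S ::= a X a]
aoattaXaa ⇒ aoattaoFaa   [X ::= o F]
aoattaoFaa ⇒ aoattaoFttaa   [F ::= F t t]
aoattaoFttaa ⇒ aoattaoattaa   [F ::= a]

S ⇒ aXa ⇒ aXSa ⇒ aoFSa ⇒ aoFttSa ⇒ aoattSa ⇒ aoattaXaa ⇒ aoattaoFaa ⇒ aoattaoFttaa ⇒ aoattaoattaa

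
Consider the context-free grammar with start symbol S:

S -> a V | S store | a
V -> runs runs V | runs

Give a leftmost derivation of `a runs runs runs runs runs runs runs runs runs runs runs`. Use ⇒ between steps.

S ⇒ a V ⇒ a runs runs V ⇒ a runs runs runs runs V ⇒ a runs runs runs runs runs runs V ⇒ a runs runs runs runs runs runs runs runs V ⇒ a runs runs runs runs runs runs runs runs runs runs V ⇒ a runs runs runs runs runs runs runs runs runs runs runs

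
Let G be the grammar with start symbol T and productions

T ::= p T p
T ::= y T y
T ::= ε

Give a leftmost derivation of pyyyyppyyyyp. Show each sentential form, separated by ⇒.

T ⇒ pTp   [T ::= p T p]
pTp ⇒ pyTyp   [T ::= y T y]
pyTyp ⇒ pyyTyyp   [T ::= y T y]
pyyTyyp ⇒ pyyyTyyyp   [T ::= y T y]
pyyyTyyyp ⇒ pyyyyTyyyyp   [T ::= y T y]
pyyyyTyyyyp ⇒ pyyyypTpyyyyp   [T ::= p T p]
pyyyypTpyyyyp ⇒ pyyyyppyyyyp   [T ::= ε]

T ⇒ pTp ⇒ pyTyp ⇒ pyyTyyp ⇒ pyyyTyyyp ⇒ pyyyyTyyyyp ⇒ pyyyypTpyyyyp ⇒ pyyyyppyyyyp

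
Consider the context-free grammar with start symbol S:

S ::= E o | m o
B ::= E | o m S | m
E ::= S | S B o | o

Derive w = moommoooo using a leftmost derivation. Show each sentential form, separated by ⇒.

S ⇒ Eo   [S ::= E o]
Eo ⇒ So   [E ::= S]
So ⇒ Eoo   [S ::= E o]
Eoo ⇒ SBooo   [E ::= S B o]
SBooo ⇒ moBooo   [S ::= m o]
moBooo ⇒ moomSooo   [B ::= o m S]
moomSooo ⇒ moommoooo   [S ::= m o]

S⇒Eo⇒So⇒Eoo⇒SBooo⇒moBooo⇒moomSooo⇒moommoooo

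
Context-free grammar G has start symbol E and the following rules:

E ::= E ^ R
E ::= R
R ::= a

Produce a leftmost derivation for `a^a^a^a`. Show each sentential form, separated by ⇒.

E ⇒ E^R ⇒ E^R^R ⇒ E^R^R^R ⇒ R^R^R^R ⇒ a^R^R^R ⇒ a^a^R^R ⇒ a^a^a^R ⇒ a^a^a^a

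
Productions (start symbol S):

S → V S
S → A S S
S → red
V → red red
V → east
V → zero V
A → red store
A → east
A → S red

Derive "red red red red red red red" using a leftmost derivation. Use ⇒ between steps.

S ⇒ A S S   [S → A S S]
A S S ⇒ S red S S   [A → S red]
S red S S ⇒ A S S red S S   [S → A S S]
A S S red S S ⇒ S red S S red S S   [A → S red]
S red S S red S S ⇒ red red S S red S S   [S → red]
red red S S red S S ⇒ red red red S red S S   [S → red]
red red red S red S S ⇒ red red red red red S S   [S → red]
red red red red red S S ⇒ red red red red red red S   [S → red]
red red red red red red S ⇒ red red red red red red red   [S → red]

S ⇒ A S S ⇒ S red S S ⇒ A S S red S S ⇒ S red S S red S S ⇒ red red S S red S S ⇒ red red red S red S S ⇒ red red red red red S S ⇒ red red red red red red S ⇒ red red red red red red red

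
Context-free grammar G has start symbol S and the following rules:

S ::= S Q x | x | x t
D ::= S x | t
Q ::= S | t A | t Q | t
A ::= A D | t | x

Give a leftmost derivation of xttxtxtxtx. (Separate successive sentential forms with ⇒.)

S ⇒ SQx ⇒ SQxQx ⇒ SQxQxQx ⇒ SQxQxQxQx ⇒ xtQxQxQxQx ⇒ xttxQxQxQx ⇒ xttxtxQxQx ⇒ xttxtxtxQx ⇒ xttxtxtxtx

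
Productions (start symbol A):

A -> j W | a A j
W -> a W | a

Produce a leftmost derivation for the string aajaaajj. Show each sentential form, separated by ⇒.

A⇒aAj⇒aaAjj⇒aajWjj⇒aajaWjj⇒aajaaWjj⇒aajaaajj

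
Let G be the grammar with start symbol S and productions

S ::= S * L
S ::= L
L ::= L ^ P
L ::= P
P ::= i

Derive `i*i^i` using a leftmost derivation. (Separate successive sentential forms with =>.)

S=>S*L=>L*L=>P*L=>i*L=>i*L^P=>i*P^P=>i*i^P=>i*i^i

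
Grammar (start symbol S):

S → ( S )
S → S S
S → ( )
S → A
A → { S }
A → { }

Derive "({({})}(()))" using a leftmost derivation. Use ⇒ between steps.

S ⇒ (S) ⇒ (SS) ⇒ (AS) ⇒ ({S}S) ⇒ ({(S)}S) ⇒ ({(A)}S) ⇒ ({({})}S) ⇒ ({({})}(S)) ⇒ ({({})}(()))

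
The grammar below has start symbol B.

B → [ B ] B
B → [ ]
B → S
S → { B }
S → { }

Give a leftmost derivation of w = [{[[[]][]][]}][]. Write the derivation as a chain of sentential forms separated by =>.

B => [B]B => [S]B => [{B}]B => [{[B]B}]B => [{[[B]B]B}]B => [{[[[]]B]B}]B => [{[[[]][]]B}]B => [{[[[]][]][]}]B => [{[[[]][]][]}][]

B => [B]B   [B → [ B ] B]
[B]B => [S]B   [B → S]
[S]B => [{B}]B   [S → { B }]
[{B}]B => [{[B]B}]B   [B → [ B ] B]
[{[B]B}]B => [{[[B]B]B}]B   [B → [ B ] B]
[{[[B]B]B}]B => [{[[[]]B]B}]B   [B → [ ]]
[{[[[]]B]B}]B => [{[[[]][]]B}]B   [B → [ ]]
[{[[[]][]]B}]B => [{[[[]][]][]}]B   [B → [ ]]
[{[[[]][]][]}]B => [{[[[]][]][]}][]   [B → [ ]]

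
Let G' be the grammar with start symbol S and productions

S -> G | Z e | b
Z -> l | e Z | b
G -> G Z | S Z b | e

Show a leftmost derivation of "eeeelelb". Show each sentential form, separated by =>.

S => G   [S -> G]
G => SZb   [G -> S Z b]
SZb => ZeZb   [S -> Z e]
ZeZb => eZeZb   [Z -> e Z]
eZeZb => eeZeZb   [Z -> e Z]
eeZeZb => eeeZeZb   [Z -> e Z]
eeeZeZb => eeeeZeZb   [Z -> e Z]
eeeeZeZb => eeeeleZb   [Z -> l]
eeeeleZb => eeeelelb   [Z -> l]

S => G => SZb => ZeZb => eZeZb => eeZeZb => eeeZeZb => eeeeZeZb => eeeeleZb => eeeelelb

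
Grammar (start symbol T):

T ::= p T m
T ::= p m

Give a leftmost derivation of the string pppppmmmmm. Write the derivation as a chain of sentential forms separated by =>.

T=>pTm=>ppTmm=>pppTmmm=>ppppTmmmm=>pppppmmmmm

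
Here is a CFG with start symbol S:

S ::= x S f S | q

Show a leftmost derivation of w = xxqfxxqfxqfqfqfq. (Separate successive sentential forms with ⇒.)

S ⇒ xSfS ⇒ xxSfSfS ⇒ xxqfSfS ⇒ xxqfxSfSfS ⇒ xxqfxxSfSfSfS ⇒ xxqfxxqfSfSfS ⇒ xxqfxxqfxSfSfSfS ⇒ xxqfxxqfxqfSfSfS ⇒ xxqfxxqfxqfqfSfS ⇒ xxqfxxqfxqfqfqfS ⇒ xxqfxxqfxqfqfqfq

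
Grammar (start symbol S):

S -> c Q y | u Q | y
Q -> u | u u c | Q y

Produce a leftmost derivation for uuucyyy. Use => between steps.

S => uQ => uQy => uQyy => uQyyy => uuucyyy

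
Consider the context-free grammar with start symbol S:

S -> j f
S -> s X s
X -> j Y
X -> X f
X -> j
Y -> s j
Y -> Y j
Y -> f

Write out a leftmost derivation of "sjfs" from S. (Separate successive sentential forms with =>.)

S => sXs => sjYs => sjfs

S => sXs   [S -> s X s]
sXs => sjYs   [X -> j Y]
sjYs => sjfs   [Y -> f]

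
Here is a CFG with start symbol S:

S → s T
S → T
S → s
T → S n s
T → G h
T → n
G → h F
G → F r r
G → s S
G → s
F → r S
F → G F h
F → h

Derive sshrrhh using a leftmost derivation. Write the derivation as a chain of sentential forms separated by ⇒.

S ⇒ T ⇒ Gh ⇒ sSh ⇒ ssTh ⇒ ssGhh ⇒ ssFrrhh ⇒ sshrrhh

S ⇒ T   [S → T]
T ⇒ Gh   [T → G h]
Gh ⇒ sSh   [G → s S]
sSh ⇒ ssTh   [S → s T]
ssTh ⇒ ssGhh   [T → G h]
ssGhh ⇒ ssFrrhh   [G → F r r]
ssFrrhh ⇒ sshrrhh   [F → h]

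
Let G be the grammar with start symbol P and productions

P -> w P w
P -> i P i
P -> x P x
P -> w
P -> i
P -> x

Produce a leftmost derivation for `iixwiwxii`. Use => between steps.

P => iPi   [P -> i P i]
iPi => iiPii   [P -> i P i]
iiPii => iixPxii   [P -> x P x]
iixPxii => iixwPwxii   [P -> w P w]
iixwPwxii => iixwiwxii   [P -> i]

P => iPi => iiPii => iixPxii => iixwPwxii => iixwiwxii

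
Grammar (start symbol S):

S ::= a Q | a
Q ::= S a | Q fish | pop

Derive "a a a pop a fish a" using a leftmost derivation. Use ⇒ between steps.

S ⇒ a Q ⇒ a S a ⇒ a a Q a ⇒ a a Q fish a ⇒ a a S a fish a ⇒ a a a Q a fish a ⇒ a a a pop a fish a

S ⇒ a Q   [S ::= a Q]
a Q ⇒ a S a   [Q ::= S a]
a S a ⇒ a a Q a   [S ::= a Q]
a a Q a ⇒ a a Q fish a   [Q ::= Q fish]
a a Q fish a ⇒ a a S a fish a   [Q ::= S a]
a a S a fish a ⇒ a a a Q a fish a   [S ::= a Q]
a a a Q a fish a ⇒ a a a pop a fish a   [Q ::= pop]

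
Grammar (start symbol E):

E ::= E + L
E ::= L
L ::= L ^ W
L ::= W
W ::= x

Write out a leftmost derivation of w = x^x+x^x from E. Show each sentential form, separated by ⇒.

E ⇒ E+L ⇒ L+L ⇒ L^W+L ⇒ W^W+L ⇒ x^W+L ⇒ x^x+L ⇒ x^x+L^W ⇒ x^x+W^W ⇒ x^x+x^W ⇒ x^x+x^x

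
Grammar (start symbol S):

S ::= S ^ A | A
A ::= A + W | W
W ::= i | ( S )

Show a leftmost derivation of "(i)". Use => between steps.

S => A => W => (S) => (A) => (W) => (i)

S => A   [S ::= A]
A => W   [A ::= W]
W => (S)   [W ::= ( S )]
(S) => (A)   [S ::= A]
(A) => (W)   [A ::= W]
(W) => (i)   [W ::= i]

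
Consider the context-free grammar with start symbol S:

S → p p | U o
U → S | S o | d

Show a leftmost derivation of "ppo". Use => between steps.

S => Uo => So => ppo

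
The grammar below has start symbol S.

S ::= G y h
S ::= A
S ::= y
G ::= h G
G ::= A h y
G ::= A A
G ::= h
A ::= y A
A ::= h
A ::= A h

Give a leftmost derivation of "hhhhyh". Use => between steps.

S => Gyh => AAyh => hAyh => hAhyh => hAhhyh => hhhhyh

S => Gyh   [S ::= G y h]
Gyh => AAyh   [G ::= A A]
AAyh => hAyh   [A ::= h]
hAyh => hAhyh   [A ::= A h]
hAhyh => hAhhyh   [A ::= A h]
hAhhyh => hhhhyh   [A ::= h]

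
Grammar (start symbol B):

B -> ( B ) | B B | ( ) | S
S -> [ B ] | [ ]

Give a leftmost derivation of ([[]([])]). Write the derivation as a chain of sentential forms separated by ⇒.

B ⇒ (B)   [B -> ( B )]
(B) ⇒ (S)   [B -> S]
(S) ⇒ ([B])   [S -> [ B ]]
([B]) ⇒ ([BB])   [B -> B B]
([BB]) ⇒ ([SB])   [B -> S]
([SB]) ⇒ ([[]B])   [S -> [ ]]
([[]B]) ⇒ ([[](B)])   [B -> ( B )]
([[](B)]) ⇒ ([[](S)])   [B -> S]
([[](S)]) ⇒ ([[]([])])   [S -> [ ]]

B ⇒ (B) ⇒ (S) ⇒ ([B]) ⇒ ([BB]) ⇒ ([SB]) ⇒ ([[]B]) ⇒ ([[](B)]) ⇒ ([[](S)]) ⇒ ([[]([])])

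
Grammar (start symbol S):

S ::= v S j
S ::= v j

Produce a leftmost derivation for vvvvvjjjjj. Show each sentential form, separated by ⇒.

S ⇒ vSj ⇒ vvSjj ⇒ vvvSjjj ⇒ vvvvSjjjj ⇒ vvvvvjjjjj

S ⇒ vSj   [S ::= v S j]
vSj ⇒ vvSjj   [S ::= v S j]
vvSjj ⇒ vvvSjjj   [S ::= v S j]
vvvSjjj ⇒ vvvvSjjjj   [S ::= v S j]
vvvvSjjjj ⇒ vvvvvjjjjj   [S ::= v j]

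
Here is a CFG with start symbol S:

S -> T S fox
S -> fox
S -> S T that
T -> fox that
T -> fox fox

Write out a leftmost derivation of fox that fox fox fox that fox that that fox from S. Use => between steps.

S => T S fox => fox that S fox => fox that S T that fox => fox that S T that T that fox => fox that fox T that T that fox => fox that fox fox fox that T that fox => fox that fox fox fox that fox that that fox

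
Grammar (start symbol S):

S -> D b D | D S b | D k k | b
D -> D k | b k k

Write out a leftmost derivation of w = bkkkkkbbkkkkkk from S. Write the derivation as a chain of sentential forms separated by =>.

S=>DbD=>DkbD=>DkkbD=>DkkkbD=>bkkkkkbD=>bkkkkkbDk=>bkkkkkbDkk=>bkkkkkbDkkk=>bkkkkkbDkkkk=>bkkkkkbbkkkkkk

S => DbD   [S -> D b D]
DbD => DkbD   [D -> D k]
DkbD => DkkbD   [D -> D k]
DkkbD => DkkkbD   [D -> D k]
DkkkbD => bkkkkkbD   [D -> b k k]
bkkkkkbD => bkkkkkbDk   [D -> D k]
bkkkkkbDk => bkkkkkbDkk   [D -> D k]
bkkkkkbDkk => bkkkkkbDkkk   [D -> D k]
bkkkkkbDkkk => bkkkkkbDkkkk   [D -> D k]
bkkkkkbDkkkk => bkkkkkbbkkkkkk   [D -> b k k]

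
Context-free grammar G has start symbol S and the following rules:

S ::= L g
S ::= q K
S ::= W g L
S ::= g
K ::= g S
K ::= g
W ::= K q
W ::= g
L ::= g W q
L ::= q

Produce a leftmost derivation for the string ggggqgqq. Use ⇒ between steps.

S ⇒ WgL ⇒ ggL ⇒ gggWq ⇒ gggKqq ⇒ ggggSqq ⇒ ggggLgqq ⇒ ggggqgqq

S ⇒ WgL   [S ::= W g L]
WgL ⇒ ggL   [W ::= g]
ggL ⇒ gggWq   [L ::= g W q]
gggWq ⇒ gggKqq   [W ::= K q]
gggKqq ⇒ ggggSqq   [K ::= g S]
ggggSqq ⇒ ggggLgqq   [S ::= L g]
ggggLgqq ⇒ ggggqgqq   [L ::= q]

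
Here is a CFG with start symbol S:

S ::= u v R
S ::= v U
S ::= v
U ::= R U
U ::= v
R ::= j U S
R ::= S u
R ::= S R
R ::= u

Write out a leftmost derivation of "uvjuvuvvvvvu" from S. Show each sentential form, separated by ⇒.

S ⇒ uvR ⇒ uvjUS ⇒ uvjRUS ⇒ uvjuUS ⇒ uvjuvS ⇒ uvjuvuvR ⇒ uvjuvuvSR ⇒ uvjuvuvvUR ⇒ uvjuvuvvvR ⇒ uvjuvuvvvSR ⇒ uvjuvuvvvvUR ⇒ uvjuvuvvvvvR ⇒ uvjuvuvvvvvu

S ⇒ uvR   [S ::= u v R]
uvR ⇒ uvjUS   [R ::= j U S]
uvjUS ⇒ uvjRUS   [U ::= R U]
uvjRUS ⇒ uvjuUS   [R ::= u]
uvjuUS ⇒ uvjuvS   [U ::= v]
uvjuvS ⇒ uvjuvuvR   [S ::= u v R]
uvjuvuvR ⇒ uvjuvuvSR   [R ::= S R]
uvjuvuvSR ⇒ uvjuvuvvUR   [S ::= v U]
uvjuvuvvUR ⇒ uvjuvuvvvR   [U ::= v]
uvjuvuvvvR ⇒ uvjuvuvvvSR   [R ::= S R]
uvjuvuvvvSR ⇒ uvjuvuvvvvUR   [S ::= v U]
uvjuvuvvvvUR ⇒ uvjuvuvvvvvR   [U ::= v]
uvjuvuvvvvvR ⇒ uvjuvuvvvvvu   [R ::= u]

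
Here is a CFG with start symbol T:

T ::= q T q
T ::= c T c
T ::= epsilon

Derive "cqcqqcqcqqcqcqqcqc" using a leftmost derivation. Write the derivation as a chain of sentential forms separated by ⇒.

T⇒cTc⇒cqTqc⇒cqcTcqc⇒cqcqTqcqc⇒cqcqqTqqcqc⇒cqcqqcTcqqcqc⇒cqcqqcqTqcqqcqc⇒cqcqqcqcTcqcqqcqc⇒cqcqqcqcqTqcqcqqcqc⇒cqcqqcqcqqcqcqqcqc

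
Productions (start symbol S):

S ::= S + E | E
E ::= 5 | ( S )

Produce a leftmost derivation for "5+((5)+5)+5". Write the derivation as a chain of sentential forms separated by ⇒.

S ⇒ S+E   [S ::= S + E]
S+E ⇒ S+E+E   [S ::= S + E]
S+E+E ⇒ E+E+E   [S ::= E]
E+E+E ⇒ 5+E+E   [E ::= 5]
5+E+E ⇒ 5+(S)+E   [E ::= ( S )]
5+(S)+E ⇒ 5+(S+E)+E   [S ::= S + E]
5+(S+E)+E ⇒ 5+(E+E)+E   [S ::= E]
5+(E+E)+E ⇒ 5+((S)+E)+E   [E ::= ( S )]
5+((S)+E)+E ⇒ 5+((E)+E)+E   [S ::= E]
5+((E)+E)+E ⇒ 5+((5)+E)+E   [E ::= 5]
5+((5)+E)+E ⇒ 5+((5)+5)+E   [E ::= 5]
5+((5)+5)+E ⇒ 5+((5)+5)+5   [E ::= 5]

S ⇒ S+E ⇒ S+E+E ⇒ E+E+E ⇒ 5+E+E ⇒ 5+(S)+E ⇒ 5+(S+E)+E ⇒ 5+(E+E)+E ⇒ 5+((S)+E)+E ⇒ 5+((E)+E)+E ⇒ 5+((5)+E)+E ⇒ 5+((5)+5)+E ⇒ 5+((5)+5)+5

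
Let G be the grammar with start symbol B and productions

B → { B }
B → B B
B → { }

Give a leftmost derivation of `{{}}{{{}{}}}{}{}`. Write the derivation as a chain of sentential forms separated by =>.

B=>BB=>{B}B=>{{}}B=>{{}}BB=>{{}}BBB=>{{}}{B}BB=>{{}}{{B}}BB=>{{}}{{BB}}BB=>{{}}{{{}B}}BB=>{{}}{{{}{}}}BB=>{{}}{{{}{}}}{}B=>{{}}{{{}{}}}{}{}

B => BB   [B → B B]
BB => {B}B   [B → { B }]
{B}B => {{}}B   [B → { }]
{{}}B => {{}}BB   [B → B B]
{{}}BB => {{}}BBB   [B → B B]
{{}}BBB => {{}}{B}BB   [B → { B }]
{{}}{B}BB => {{}}{{B}}BB   [B → { B }]
{{}}{{B}}BB => {{}}{{BB}}BB   [B → B B]
{{}}{{BB}}BB => {{}}{{{}B}}BB   [B → { }]
{{}}{{{}B}}BB => {{}}{{{}{}}}BB   [B → { }]
{{}}{{{}{}}}BB => {{}}{{{}{}}}{}B   [B → { }]
{{}}{{{}{}}}{}B => {{}}{{{}{}}}{}{}   [B → { }]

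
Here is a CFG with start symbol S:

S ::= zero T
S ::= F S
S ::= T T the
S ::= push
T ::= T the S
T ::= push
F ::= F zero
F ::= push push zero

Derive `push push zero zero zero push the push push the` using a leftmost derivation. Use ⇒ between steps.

S ⇒ F S ⇒ F zero S ⇒ F zero zero S ⇒ push push zero zero zero S ⇒ push push zero zero zero T T the ⇒ push push zero zero zero T the S T the ⇒ push push zero zero zero push the S T the ⇒ push push zero zero zero push the push T the ⇒ push push zero zero zero push the push push the

S ⇒ F S   [S ::= F S]
F S ⇒ F zero S   [F ::= F zero]
F zero S ⇒ F zero zero S   [F ::= F zero]
F zero zero S ⇒ push push zero zero zero S   [F ::= push push zero]
push push zero zero zero S ⇒ push push zero zero zero T T the   [S ::= T T the]
push push zero zero zero T T the ⇒ push push zero zero zero T the S T the   [T ::= T the S]
push push zero zero zero T the S T the ⇒ push push zero zero zero push the S T the   [T ::= push]
push push zero zero zero push the S T the ⇒ push push zero zero zero push the push T the   [S ::= push]
push push zero zero zero push the push T the ⇒ push push zero zero zero push the push push the   [T ::= push]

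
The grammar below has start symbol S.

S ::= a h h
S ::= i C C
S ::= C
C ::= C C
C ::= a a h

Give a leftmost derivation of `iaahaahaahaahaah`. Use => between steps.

S => iCC => iCCC => iCCCC => iCCCCC => iaahCCCC => iaahaahCCC => iaahaahaahCC => iaahaahaahaahC => iaahaahaahaahaah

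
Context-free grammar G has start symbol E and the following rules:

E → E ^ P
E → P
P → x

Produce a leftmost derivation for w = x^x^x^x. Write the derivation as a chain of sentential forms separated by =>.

E => E^P   [E → E ^ P]
E^P => E^P^P   [E → E ^ P]
E^P^P => E^P^P^P   [E → E ^ P]
E^P^P^P => P^P^P^P   [E → P]
P^P^P^P => x^P^P^P   [P → x]
x^P^P^P => x^x^P^P   [P → x]
x^x^P^P => x^x^x^P   [P → x]
x^x^x^P => x^x^x^x   [P → x]

E => E^P => E^P^P => E^P^P^P => P^P^P^P => x^P^P^P => x^x^P^P => x^x^x^P => x^x^x^x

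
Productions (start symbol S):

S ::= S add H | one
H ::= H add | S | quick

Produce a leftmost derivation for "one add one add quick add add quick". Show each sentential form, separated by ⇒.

S ⇒ S add H   [S ::= S add H]
S add H ⇒ S add H add H   [S ::= S add H]
S add H add H ⇒ S add H add H add H   [S ::= S add H]
S add H add H add H ⇒ one add H add H add H   [S ::= one]
one add H add H add H ⇒ one add S add H add H   [H ::= S]
one add S add H add H ⇒ one add one add H add H   [S ::= one]
one add one add H add H ⇒ one add one add H add add H   [H ::= H add]
one add one add H add add H ⇒ one add one add quick add add H   [H ::= quick]
one add one add quick add add H ⇒ one add one add quick add add quick   [H ::= quick]

S ⇒ S add H ⇒ S add H add H ⇒ S add H add H add H ⇒ one add H add H add H ⇒ one add S add H add H ⇒ one add one add H add H ⇒ one add one add H add add H ⇒ one add one add quick add add H ⇒ one add one add quick add add quick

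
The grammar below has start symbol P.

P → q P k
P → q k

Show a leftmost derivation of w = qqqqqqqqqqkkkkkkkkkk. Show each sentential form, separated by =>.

P => qPk   [P → q P k]
qPk => qqPkk   [P → q P k]
qqPkk => qqqPkkk   [P → q P k]
qqqPkkk => qqqqPkkkk   [P → q P k]
qqqqPkkkk => qqqqqPkkkkk   [P → q P k]
qqqqqPkkkkk => qqqqqqPkkkkkk   [P → q P k]
qqqqqqPkkkkkk => qqqqqqqPkkkkkkk   [P → q P k]
qqqqqqqPkkkkkkk => qqqqqqqqPkkkkkkkk   [P → q P k]
qqqqqqqqPkkkkkkkk => qqqqqqqqqPkkkkkkkkk   [P → q P k]
qqqqqqqqqPkkkkkkkkk => qqqqqqqqqqkkkkkkkkkk   [P → q k]

P=>qPk=>qqPkk=>qqqPkkk=>qqqqPkkkk=>qqqqqPkkkkk=>qqqqqqPkkkkkk=>qqqqqqqPkkkkkkk=>qqqqqqqqPkkkkkkkk=>qqqqqqqqqPkkkkkkkkk=>qqqqqqqqqqkkkkkkkkkk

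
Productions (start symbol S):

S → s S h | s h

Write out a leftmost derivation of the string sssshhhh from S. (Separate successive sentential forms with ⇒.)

S ⇒ sSh ⇒ ssShh ⇒ sssShhh ⇒ sssshhhh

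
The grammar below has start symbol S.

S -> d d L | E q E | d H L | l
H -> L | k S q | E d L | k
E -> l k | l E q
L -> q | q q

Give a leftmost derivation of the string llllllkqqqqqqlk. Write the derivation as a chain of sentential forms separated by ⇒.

S ⇒ EqE ⇒ lEqqE ⇒ llEqqqE ⇒ lllEqqqqE ⇒ llllEqqqqqE ⇒ lllllEqqqqqqE ⇒ llllllkqqqqqqE ⇒ llllllkqqqqqqlk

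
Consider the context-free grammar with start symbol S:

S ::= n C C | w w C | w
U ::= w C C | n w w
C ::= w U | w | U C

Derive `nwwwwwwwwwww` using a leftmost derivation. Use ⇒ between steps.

S ⇒ nCC   [S ::= n C C]
nCC ⇒ nUCC   [C ::= U C]
nUCC ⇒ nwCCCC   [U ::= w C C]
nwCCCC ⇒ nwwUCCC   [C ::= w U]
nwwUCCC ⇒ nwwwCCCCC   [U ::= w C C]
nwwwCCCCC ⇒ nwwwUCCCCC   [C ::= U C]
nwwwUCCCCC ⇒ nwwwwCCCCCCC   [U ::= w C C]
nwwwwCCCCCCC ⇒ nwwwwwCCCCCC   [C ::= w]
nwwwwwCCCCCC ⇒ nwwwwwwCCCCC   [C ::= w]
nwwwwwwCCCCC ⇒ nwwwwwwwCCCC   [C ::= w]
nwwwwwwwCCCC ⇒ nwwwwwwwwCCC   [C ::= w]
nwwwwwwwwCCC ⇒ nwwwwwwwwwCC   [C ::= w]
nwwwwwwwwwCC ⇒ nwwwwwwwwwwC   [C ::= w]
nwwwwwwwwwwC ⇒ nwwwwwwwwwww   [C ::= w]

S ⇒ nCC ⇒ nUCC ⇒ nwCCCC ⇒ nwwUCCC ⇒ nwwwCCCCC ⇒ nwwwUCCCCC ⇒ nwwwwCCCCCCC ⇒ nwwwwwCCCCCC ⇒ nwwwwwwCCCCC ⇒ nwwwwwwwCCCC ⇒ nwwwwwwwwCCC ⇒ nwwwwwwwwwCC ⇒ nwwwwwwwwwwC ⇒ nwwwwwwwwwww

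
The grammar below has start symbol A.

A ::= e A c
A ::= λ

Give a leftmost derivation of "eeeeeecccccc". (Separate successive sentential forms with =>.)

A=>eAc=>eeAcc=>eeeAccc=>eeeeAcccc=>eeeeeAccccc=>eeeeeeAcccccc=>eeeeeecccccc

A => eAc   [A ::= e A c]
eAc => eeAcc   [A ::= e A c]
eeAcc => eeeAccc   [A ::= e A c]
eeeAccc => eeeeAcccc   [A ::= e A c]
eeeeAcccc => eeeeeAccccc   [A ::= e A c]
eeeeeAccccc => eeeeeeAcccccc   [A ::= e A c]
eeeeeeAcccccc => eeeeeecccccc   [A ::= λ]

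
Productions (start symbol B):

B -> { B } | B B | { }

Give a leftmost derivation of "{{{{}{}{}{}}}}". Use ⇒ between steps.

B ⇒ {B} ⇒ {{B}} ⇒ {{{B}}} ⇒ {{{BB}}} ⇒ {{{BBB}}} ⇒ {{{BBBB}}} ⇒ {{{{}BBB}}} ⇒ {{{{}{}BB}}} ⇒ {{{{}{}{}B}}} ⇒ {{{{}{}{}{}}}}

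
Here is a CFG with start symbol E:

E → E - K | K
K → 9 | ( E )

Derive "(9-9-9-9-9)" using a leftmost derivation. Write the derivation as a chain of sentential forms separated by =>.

E => K   [E → K]
K => (E)   [K → ( E )]
(E) => (E-K)   [E → E - K]
(E-K) => (E-K-K)   [E → E - K]
(E-K-K) => (E-K-K-K)   [E → E - K]
(E-K-K-K) => (E-K-K-K-K)   [E → E - K]
(E-K-K-K-K) => (K-K-K-K-K)   [E → K]
(K-K-K-K-K) => (9-K-K-K-K)   [K → 9]
(9-K-K-K-K) => (9-9-K-K-K)   [K → 9]
(9-9-K-K-K) => (9-9-9-K-K)   [K → 9]
(9-9-9-K-K) => (9-9-9-9-K)   [K → 9]
(9-9-9-9-K) => (9-9-9-9-9)   [K → 9]

E=>K=>(E)=>(E-K)=>(E-K-K)=>(E-K-K-K)=>(E-K-K-K-K)=>(K-K-K-K-K)=>(9-K-K-K-K)=>(9-9-K-K-K)=>(9-9-9-K-K)=>(9-9-9-9-K)=>(9-9-9-9-9)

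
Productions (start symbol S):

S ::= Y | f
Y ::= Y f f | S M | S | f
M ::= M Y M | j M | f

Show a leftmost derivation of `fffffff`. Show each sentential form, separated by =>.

S => Y   [S ::= Y]
Y => Yff   [Y ::= Y f f]
Yff => Yffff   [Y ::= Y f f]
Yffff => SMffff   [Y ::= S M]
SMffff => YMffff   [S ::= Y]
YMffff => SMMffff   [Y ::= S M]
SMMffff => fMMffff   [S ::= f]
fMMffff => ffMffff   [M ::= f]
ffMffff => fffffff   [M ::= f]

S => Y => Yff => Yffff => SMffff => YMffff => SMMffff => fMMffff => ffMffff => fffffff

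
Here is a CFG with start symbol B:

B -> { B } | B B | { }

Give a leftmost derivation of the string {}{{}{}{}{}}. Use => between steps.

B=>BB=>{}B=>{}{B}=>{}{BB}=>{}{BBB}=>{}{BBBB}=>{}{{}BBB}=>{}{{}{}BB}=>{}{{}{}{}B}=>{}{{}{}{}{}}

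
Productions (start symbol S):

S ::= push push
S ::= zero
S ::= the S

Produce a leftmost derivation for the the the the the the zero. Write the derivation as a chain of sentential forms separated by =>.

S => the S => the the S => the the the S => the the the the S => the the the the the S => the the the the the the S => the the the the the the zero

S => the S   [S ::= the S]
the S => the the S   [S ::= the S]
the the S => the the the S   [S ::= the S]
the the the S => the the the the S   [S ::= the S]
the the the the S => the the the the the S   [S ::= the S]
the the the the the S => the the the the the the S   [S ::= the S]
the the the the the the S => the the the the the the zero   [S ::= zero]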